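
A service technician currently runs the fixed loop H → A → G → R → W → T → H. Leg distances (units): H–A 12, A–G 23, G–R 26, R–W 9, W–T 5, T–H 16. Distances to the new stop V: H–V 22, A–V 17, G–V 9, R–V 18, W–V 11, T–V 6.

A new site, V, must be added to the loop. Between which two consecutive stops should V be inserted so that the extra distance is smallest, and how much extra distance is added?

+1 — insert V between G and R.

Insertion cost between consecutive stops i–j is d(i,V) + d(V,j) − d(i,j):
  between H and A: 22 + 17 − 12 = 27
  between A and G: 17 + 9 − 23 = 3
  between G and R: 9 + 18 − 26 = 1
  between R and W: 18 + 11 − 9 = 20
  between W and T: 11 + 6 − 5 = 12
  between T and H: 6 + 22 − 16 = 12
Cheapest insertion is between G and R, adding 1.
New total = 91 + 1 = 92.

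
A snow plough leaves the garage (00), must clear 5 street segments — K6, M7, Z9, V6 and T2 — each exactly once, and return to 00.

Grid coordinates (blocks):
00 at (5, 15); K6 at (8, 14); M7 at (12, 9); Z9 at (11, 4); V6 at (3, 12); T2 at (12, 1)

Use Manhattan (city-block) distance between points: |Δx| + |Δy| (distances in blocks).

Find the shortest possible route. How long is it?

46 blocks — the shortest possible round trip.

There are 60 distinct closed tours to check (reversals are equivalent).
00→K6→M7→Z9→V6→T2→00: 4+9+6+16+20+21 = 76
00→K6→M7→Z9→T2→V6→00: 4+9+6+4+20+5 = 48
00→K6→M7→V6→Z9→T2→00: 4+9+12+16+4+21 = 66
00→K6→M7→V6→T2→Z9→00: 4+9+12+20+4+17 = 66
00→K6→M7→T2→Z9→V6→00: 4+9+8+4+16+5 = 46
00→K6→M7→T2→V6→Z9→00: 4+9+8+20+16+17 = 74
00→K6→Z9→M7→V6→T2→00: 4+13+6+12+20+21 = 76
00→K6→Z9→M7→T2→V6→00: 4+13+6+8+20+5 = 56
00→K6→Z9→V6→M7→T2→00: 4+13+16+12+8+21 = 74
00→K6→Z9→V6→T2→M7→00: 4+13+16+20+8+13 = 74
00→K6→Z9→T2→M7→V6→00: 4+13+4+8+12+5 = 46
00→K6→Z9→T2→V6→M7→00: 4+13+4+20+12+13 = 66
00→K6→V6→M7→Z9→T2→00: 4+7+12+6+4+21 = 54
00→K6→V6→M7→T2→Z9→00: 4+7+12+8+4+17 = 52
… (46 more)
The minimum is 46.
One optimal route: 00 → K6 → M7 → T2 → Z9 → V6 → 00 (or its reverse).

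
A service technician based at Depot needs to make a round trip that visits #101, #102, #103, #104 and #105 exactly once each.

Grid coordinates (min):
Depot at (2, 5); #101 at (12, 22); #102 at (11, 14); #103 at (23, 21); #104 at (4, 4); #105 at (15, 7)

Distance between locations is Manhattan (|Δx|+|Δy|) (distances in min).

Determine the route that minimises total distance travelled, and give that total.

With 5 stops there are 5!/2 = 60 distinct round trips (a route and its reverse cost the same).
Depot → #101 → #102 → #103 → #104 → #105 → Depot: 27+9+19+36+14+15 = 120
Depot → #101 → #102 → #103 → #105 → #104 → Depot: 27+9+19+22+14+3 = 94
Depot → #101 → #102 → #104 → #103 → #105 → Depot: 27+9+17+36+22+15 = 126
Depot → #101 → #102 → #104 → #105 → #103 → Depot: 27+9+17+14+22+37 = 126
Depot → #101 → #102 → #105 → #103 → #104 → Depot: 27+9+11+22+36+3 = 108
Depot → #101 → #102 → #105 → #104 → #103 → Depot: 27+9+11+14+36+37 = 134
Depot → #101 → #103 → #102 → #104 → #105 → Depot: 27+12+19+17+14+15 = 104
Depot → #101 → #103 → #102 → #105 → #104 → Depot: 27+12+19+11+14+3 = 86
Depot → #101 → #103 → #104 → #102 → #105 → Depot: 27+12+36+17+11+15 = 118
Depot → #101 → #103 → #104 → #105 → #102 → Depot: 27+12+36+14+11+18 = 118
Depot → #101 → #103 → #105 → #102 → #104 → Depot: 27+12+22+11+17+3 = 92
Depot → #101 → #103 → #105 → #104 → #102 → Depot: 27+12+22+14+17+18 = 110
Depot → #101 → #104 → #102 → #103 → #105 → Depot: 27+26+17+19+22+15 = 126
Depot → #101 → #104 → #102 → #105 → #103 → Depot: 27+26+17+11+22+37 = 140
… (46 more)
Depot → #102 → #101 → #103 → #105 → #104 → Depot: 18+9+12+22+14+3 = 78  ← best
The minimum is 78.
One optimal route: Depot → #102 → #101 → #103 → #105 → #104 → Depot (or its reverse).

78 min — the shortest possible round trip.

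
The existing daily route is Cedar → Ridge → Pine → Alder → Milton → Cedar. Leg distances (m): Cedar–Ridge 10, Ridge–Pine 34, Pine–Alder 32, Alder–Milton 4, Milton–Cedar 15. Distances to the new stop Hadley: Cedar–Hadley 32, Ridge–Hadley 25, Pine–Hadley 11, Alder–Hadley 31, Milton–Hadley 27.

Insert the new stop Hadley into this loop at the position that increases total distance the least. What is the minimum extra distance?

Insertion cost between consecutive stops i–j is d(i,Hadley) + d(Hadley,j) − d(i,j):
  between Cedar and Ridge: 32 + 25 − 10 = 47
  between Ridge and Pine: 25 + 11 − 34 = 2
  between Pine and Alder: 11 + 31 − 32 = 10
  between Alder and Milton: 31 + 27 − 4 = 54
  between Milton and Cedar: 27 + 32 − 15 = 44
Cheapest insertion is between Ridge and Pine, adding 2.
New total = 95 + 2 = 97.

+2 m — insert Hadley between Ridge and Pine.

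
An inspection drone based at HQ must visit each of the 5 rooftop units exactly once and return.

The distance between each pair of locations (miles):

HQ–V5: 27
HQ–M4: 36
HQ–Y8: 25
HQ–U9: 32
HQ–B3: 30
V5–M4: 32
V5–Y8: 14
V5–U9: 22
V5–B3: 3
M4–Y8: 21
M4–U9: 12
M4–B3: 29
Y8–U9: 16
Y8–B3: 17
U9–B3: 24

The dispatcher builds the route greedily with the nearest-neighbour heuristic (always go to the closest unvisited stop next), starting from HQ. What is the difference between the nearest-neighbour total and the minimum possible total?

The nearest-neighbour route is 3 miles longer than optimal.

HQ: Y8=25, V5=27, B3=30, U9=32, M4=36 ⇒ Y8
Y8: V5=14, U9=16, B3=17, M4=21 ⇒ V5
V5: B3=3, U9=22, M4=32 ⇒ B3
B3: U9=24, M4=29 ⇒ U9
U9: M4=12 ⇒ M4
NN route HQ → Y8 → V5 → B3 → U9 → M4 → HQ costs 114.
Optimal: HQ → V5 → B3 → Y8 → U9 → M4 → HQ costs 111 (by enumerating all 60 distinct tours).
Excess = 114 − 111 = 3.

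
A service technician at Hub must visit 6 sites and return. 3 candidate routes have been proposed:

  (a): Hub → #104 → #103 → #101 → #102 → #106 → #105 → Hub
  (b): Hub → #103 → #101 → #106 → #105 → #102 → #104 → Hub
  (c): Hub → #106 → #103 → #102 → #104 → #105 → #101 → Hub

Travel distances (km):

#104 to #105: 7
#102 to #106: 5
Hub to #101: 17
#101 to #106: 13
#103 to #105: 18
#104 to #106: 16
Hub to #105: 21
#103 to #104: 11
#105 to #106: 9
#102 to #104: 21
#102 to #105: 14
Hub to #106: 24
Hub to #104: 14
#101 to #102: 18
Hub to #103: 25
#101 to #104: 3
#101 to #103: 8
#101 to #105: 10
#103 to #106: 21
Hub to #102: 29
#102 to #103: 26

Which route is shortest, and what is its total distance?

Shortest is (a), total 86 km.

(a): 14 + 11 + 8 + 18 + 5 + 9 + 21 = 86
(b): 25 + 8 + 13 + 9 + 14 + 21 + 14 = 104
(c): 24 + 21 + 26 + 21 + 7 + 10 + 17 = 126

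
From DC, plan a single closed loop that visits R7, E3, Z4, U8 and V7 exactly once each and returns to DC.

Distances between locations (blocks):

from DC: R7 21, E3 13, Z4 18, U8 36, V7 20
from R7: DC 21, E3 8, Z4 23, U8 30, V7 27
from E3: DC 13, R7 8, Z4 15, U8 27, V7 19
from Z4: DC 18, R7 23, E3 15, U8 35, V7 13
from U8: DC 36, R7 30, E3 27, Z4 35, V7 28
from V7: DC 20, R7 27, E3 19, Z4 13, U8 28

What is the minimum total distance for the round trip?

110 blocks — the shortest possible round trip.

There are 60 distinct closed tours to check (reversals are equivalent).
DC → R7 → E3 → Z4 → U8 → V7 → DC: 21+8+15+35+28+20 = 127
DC → R7 → E3 → Z4 → V7 → U8 → DC: 21+8+15+13+28+36 = 121
DC → R7 → E3 → U8 → Z4 → V7 → DC: 21+8+27+35+13+20 = 124
DC → R7 → E3 → U8 → V7 → Z4 → DC: 21+8+27+28+13+18 = 115
DC → R7 → E3 → V7 → Z4 → U8 → DC: 21+8+19+13+35+36 = 132
DC → R7 → E3 → V7 → U8 → Z4 → DC: 21+8+19+28+35+18 = 129
DC → R7 → Z4 → E3 → U8 → V7 → DC: 21+23+15+27+28+20 = 134
DC → R7 → Z4 → E3 → V7 → U8 → DC: 21+23+15+19+28+36 = 142
DC → R7 → Z4 → U8 → E3 → V7 → DC: 21+23+35+27+19+20 = 145
DC → R7 → Z4 → U8 → V7 → E3 → DC: 21+23+35+28+19+13 = 139
DC → R7 → Z4 → V7 → E3 → U8 → DC: 21+23+13+19+27+36 = 139
DC → R7 → Z4 → V7 → U8 → E3 → DC: 21+23+13+28+27+13 = 125
DC → R7 → U8 → E3 → Z4 → V7 → DC: 21+30+27+15+13+20 = 126
DC → R7 → U8 → E3 → V7 → Z4 → DC: 21+30+27+19+13+18 = 128
… (46 more)
DC → E3 → R7 → U8 → V7 → Z4 → DC: 13+8+30+28+13+18 = 110  ← best
The minimum is 110.
One optimal route: DC → E3 → R7 → U8 → V7 → Z4 → DC (or its reverse).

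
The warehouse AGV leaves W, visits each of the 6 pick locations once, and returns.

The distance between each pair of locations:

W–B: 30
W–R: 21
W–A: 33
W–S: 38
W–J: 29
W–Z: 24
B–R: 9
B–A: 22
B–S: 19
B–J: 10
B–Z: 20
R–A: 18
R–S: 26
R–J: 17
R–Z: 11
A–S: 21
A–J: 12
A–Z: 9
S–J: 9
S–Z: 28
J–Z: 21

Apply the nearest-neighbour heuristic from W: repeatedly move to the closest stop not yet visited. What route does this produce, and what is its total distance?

103 along W → R → B → J → S → A → Z → W.

W → [R:21 / Z:24 / J:29 / B:30 / A:33 / S:38] → R (21)
R → [B:9 / Z:11 / J:17 / A:18 / S:26] → B (9)
B → [J:10 / S:19 / Z:20 / A:22] → J (10)
J → [S:9 / A:12 / Z:21] → S (9)
S → [A:21 / Z:28] → A (21)
A → [Z:9] → Z (9)
Return Z→W: 24.
Total = 21 + 9 + 10 + 9 + 21 + 9 + 24 = 103.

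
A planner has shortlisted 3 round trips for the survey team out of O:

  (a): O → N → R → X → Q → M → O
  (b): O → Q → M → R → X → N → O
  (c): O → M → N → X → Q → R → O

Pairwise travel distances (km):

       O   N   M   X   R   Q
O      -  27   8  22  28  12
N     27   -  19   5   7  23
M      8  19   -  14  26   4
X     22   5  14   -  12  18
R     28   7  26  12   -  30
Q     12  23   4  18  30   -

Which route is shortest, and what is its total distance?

(a): 27 + 7 + 12 + 18 + 4 + 8 = 76
(b): 12 + 4 + 26 + 12 + 5 + 27 = 86
(c): 8 + 19 + 5 + 18 + 30 + 28 = 108

76 km — (a) is the shortest.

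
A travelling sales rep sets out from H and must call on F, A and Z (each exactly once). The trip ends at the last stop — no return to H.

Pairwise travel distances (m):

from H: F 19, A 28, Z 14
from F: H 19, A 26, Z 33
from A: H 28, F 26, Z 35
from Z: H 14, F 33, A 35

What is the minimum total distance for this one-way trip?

Shortest open route: 73 m.

There are 3! = 6 possible orderings.
H - F - A - Z: 19+26+35 = 80
H - F - Z - A: 19+33+35 = 87
H - A - F - Z: 28+26+33 = 87
H - A - Z - F: 28+35+33 = 96
H - Z - F - A: 14+33+26 = 73
H - Z - A - F: 14+35+26 = 75
The minimum is 73.
One shortest path: H → Z → F → A.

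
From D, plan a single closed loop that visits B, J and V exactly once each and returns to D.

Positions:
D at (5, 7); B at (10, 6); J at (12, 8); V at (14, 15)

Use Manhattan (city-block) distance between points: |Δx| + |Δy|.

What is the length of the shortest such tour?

With 3 stops there are 3!/2 = 3 distinct round trips (a route and its reverse cost the same).
D-B-J-V-D: 6+4+9+17 = 36
D-B-V-J-D: 6+13+9+8 = 36
D-J-B-V-D: 8+4+13+17 = 42
The minimum is 36.
One optimal route: D → B → J → V → D (or its reverse).

36 — the shortest possible round trip.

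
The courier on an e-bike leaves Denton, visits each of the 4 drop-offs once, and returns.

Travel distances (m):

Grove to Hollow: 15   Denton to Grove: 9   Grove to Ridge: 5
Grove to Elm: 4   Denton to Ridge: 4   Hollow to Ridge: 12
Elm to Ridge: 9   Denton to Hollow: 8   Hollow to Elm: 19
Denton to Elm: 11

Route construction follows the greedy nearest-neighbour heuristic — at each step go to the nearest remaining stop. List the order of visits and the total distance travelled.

At Denton the remaining stops are Ridge 4, Hollow 8, Grove 9, Elm 11; go to Ridge.
At Ridge the remaining stops are Grove 5, Elm 9, Hollow 12; go to Grove.
At Grove the remaining stops are Elm 4, Hollow 15; go to Elm.
At Elm the remaining stops are Hollow 19; go to Hollow.
Return Hollow→Denton: 8.
Total = 4 + 5 + 4 + 19 + 8 = 40.

Total distance 40 m via the nearest-neighbour route Denton → Ridge → Grove → Elm → Hollow → Denton.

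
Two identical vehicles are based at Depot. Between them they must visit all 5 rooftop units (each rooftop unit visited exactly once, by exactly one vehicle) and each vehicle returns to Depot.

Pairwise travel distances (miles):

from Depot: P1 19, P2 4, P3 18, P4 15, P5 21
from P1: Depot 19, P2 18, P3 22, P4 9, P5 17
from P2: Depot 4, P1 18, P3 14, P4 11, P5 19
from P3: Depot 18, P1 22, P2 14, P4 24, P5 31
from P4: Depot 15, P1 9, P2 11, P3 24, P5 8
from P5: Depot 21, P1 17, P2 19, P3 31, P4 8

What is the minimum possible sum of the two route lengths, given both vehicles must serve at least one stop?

86 miles — the smallest possible combined total.

Check every non-empty split of the stops between the two vehicles; for each half take its own optimal tour:
  {P1} + {P2, P3, P4, P5}: 38 + 71 = 109
  {P2} + {P1, P3, P4, P5}: 8 + 78 = 86
  {P1, P2} + {P3, P4, P5}: 41 + 71 = 112
  {P3} + {P1, P2, P4, P5}: 36 + 59 = 95
  {P1, P3} + {P2, P4, P5}: 59 + 44 = 103
  {P2, P3} + {P1, P4, P5}: 36 + 57 = 93
  … (15 splits in total)
Best: vehicle 1 Depot → P2 → Depot = 8; vehicle 2 Depot → P3 → P1 → P4 → P5 → Depot = 78; combined 86.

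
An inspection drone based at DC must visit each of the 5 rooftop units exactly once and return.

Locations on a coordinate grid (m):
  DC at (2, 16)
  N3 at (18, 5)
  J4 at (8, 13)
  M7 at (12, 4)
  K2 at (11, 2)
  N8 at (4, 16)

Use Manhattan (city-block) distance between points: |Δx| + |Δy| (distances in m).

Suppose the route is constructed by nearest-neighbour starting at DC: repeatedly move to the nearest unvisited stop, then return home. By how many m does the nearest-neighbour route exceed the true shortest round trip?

From DC: N8=2, J4=9, M7=22, K2=23, N3=27 → choose N8 (2).
From N8: J4=7, M7=20, K2=21, N3=25 → choose J4 (7).
From J4: M7=13, K2=14, N3=18 → choose M7 (13).
From M7: K2=3, N3=7 → choose K2 (3).
From K2: N3=10 → choose N3 (10).
NN route DC → N8 → J4 → M7 → K2 → N3 → DC costs 62.
Optimal: DC → N3 → M7 → K2 → J4 → N8 → DC costs 60 (by enumerating all 60 distinct tours).
Excess = 62 − 60 = 2.

Excess over optimum: 2 m.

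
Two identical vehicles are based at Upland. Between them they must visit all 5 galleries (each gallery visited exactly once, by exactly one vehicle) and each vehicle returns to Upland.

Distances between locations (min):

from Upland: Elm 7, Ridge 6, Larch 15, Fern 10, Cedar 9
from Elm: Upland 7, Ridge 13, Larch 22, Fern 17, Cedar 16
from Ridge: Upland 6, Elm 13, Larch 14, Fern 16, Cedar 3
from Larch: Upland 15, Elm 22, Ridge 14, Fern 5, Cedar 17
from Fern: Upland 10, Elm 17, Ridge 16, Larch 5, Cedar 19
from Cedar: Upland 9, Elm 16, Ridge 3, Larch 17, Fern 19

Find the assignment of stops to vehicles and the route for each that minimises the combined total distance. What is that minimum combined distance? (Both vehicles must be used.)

55 min — the smallest possible combined total.

Try each way of splitting the stops between the two vehicles (each non-empty) and, for each split, find the best tour for each vehicle:
  {Elm} + {Ridge, Larch, Fern, Cedar}: 14 + 41 = 55
  {Ridge} + {Elm, Larch, Fern, Cedar}: 12 + 55 = 67
  {Elm, Ridge} + {Larch, Fern, Cedar}: 26 + 41 = 67
  {Larch} + {Elm, Ridge, Fern, Cedar}: 30 + 52 = 82
  {Elm, Larch} + {Ridge, Fern, Cedar}: 44 + 38 = 82
  {Ridge, Larch} + {Elm, Fern, Cedar}: 35 + 52 = 87
  … (15 splits in total)
Best: vehicle 1 Upland → Elm → Upland = 14; vehicle 2 Upland → Ridge → Cedar → Larch → Fern → Upland = 41; combined 55.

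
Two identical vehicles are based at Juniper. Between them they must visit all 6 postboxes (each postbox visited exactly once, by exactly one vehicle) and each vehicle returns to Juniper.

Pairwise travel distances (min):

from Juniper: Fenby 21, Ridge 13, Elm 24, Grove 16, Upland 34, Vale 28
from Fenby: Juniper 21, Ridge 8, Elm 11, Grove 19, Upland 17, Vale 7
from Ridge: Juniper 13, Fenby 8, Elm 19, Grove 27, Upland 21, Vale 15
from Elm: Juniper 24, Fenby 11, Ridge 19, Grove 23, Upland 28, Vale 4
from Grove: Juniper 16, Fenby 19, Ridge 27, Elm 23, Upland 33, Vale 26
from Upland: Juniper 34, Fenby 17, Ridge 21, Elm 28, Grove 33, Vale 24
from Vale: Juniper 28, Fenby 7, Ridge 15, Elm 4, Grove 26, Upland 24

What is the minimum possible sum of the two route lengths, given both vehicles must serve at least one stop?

Minimum combined distance: 118 min.

There are 2^5 − 1 = 31 ways to divide the 6 stops into two non-empty groups. For each, the best each vehicle can do is its own shortest tour through its group:
  {Fenby} + {Ridge, Elm, Grove, Upland, Vale}: 42 + 101 = 143
  {Ridge} + {Fenby, Elm, Grove, Upland, Vale}: 26 + 101 = 127
  {Fenby, Ridge} + {Elm, Grove, Upland, Vale}: 42 + 101 = 143
  {Elm} + {Fenby, Ridge, Grove, Upland, Vale}: 48 + 100 = 148
  {Fenby, Elm} + {Ridge, Grove, Upland, Vale}: 56 + 100 = 156
  {Ridge, Elm} + {Fenby, Grove, Upland, Vale}: 56 + 100 = 156
  … (31 splits in total)
  {Grove} + {Fenby, Ridge, Elm, Upland, Vale}: 32 + 86 = 118  ← best
Best: vehicle 1 Juniper → Grove → Juniper = 32; vehicle 2 Juniper → Ridge → Upland → Fenby → Vale → Elm → Juniper = 86; combined 118.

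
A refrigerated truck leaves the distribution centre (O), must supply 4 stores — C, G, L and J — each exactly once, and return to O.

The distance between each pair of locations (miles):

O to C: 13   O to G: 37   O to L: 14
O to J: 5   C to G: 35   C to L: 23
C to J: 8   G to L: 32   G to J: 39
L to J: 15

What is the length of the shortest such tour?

94 miles — the shortest possible round trip.

There are 12 distinct closed tours to check (reversals are equivalent).
O - C - G - L - J - O: 13+35+32+15+5 = 100
O - C - G - J - L - O: 13+35+39+15+14 = 116
O - C - L - G - J - O: 13+23+32+39+5 = 112
O - C - L - J - G - O: 13+23+15+39+37 = 127
O - C - J - G - L - O: 13+8+39+32+14 = 106
O - C - J - L - G - O: 13+8+15+32+37 = 105
O - G - C - L - J - O: 37+35+23+15+5 = 115
O - G - C - J - L - O: 37+35+8+15+14 = 109
O - G - L - C - J - O: 37+32+23+8+5 = 105
O - G - J - C - L - O: 37+39+8+23+14 = 121
O - L - C - G - J - O: 14+23+35+39+5 = 116
O - L - G - C - J - O: 14+32+35+8+5 = 94
The minimum is 94.
One optimal route: O → L → G → C → J → O (or its reverse).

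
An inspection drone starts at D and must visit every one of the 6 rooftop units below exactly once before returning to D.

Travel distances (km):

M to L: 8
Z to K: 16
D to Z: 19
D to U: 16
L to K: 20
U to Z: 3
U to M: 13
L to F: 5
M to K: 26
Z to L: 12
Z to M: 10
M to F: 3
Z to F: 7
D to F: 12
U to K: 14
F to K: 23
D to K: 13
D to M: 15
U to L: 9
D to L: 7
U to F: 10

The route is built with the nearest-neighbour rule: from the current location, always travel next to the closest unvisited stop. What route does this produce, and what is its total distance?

D → [L:7 / F:12 / K:13 / M:15 / U:16 / Z:19] → L (7)
L → [F:5 / M:8 / U:9 / Z:12 / K:20] → F (5)
F → [M:3 / Z:7 / U:10 / K:23] → M (3)
M → [Z:10 / U:13 / K:26] → Z (10)
Z → [U:3 / K:16] → U (3)
U → [K:14] → K (14)
Return K→D: 13.
Total = 7 + 5 + 3 + 10 + 3 + 14 + 13 = 55.

55 km along D → L → F → M → Z → U → K → D.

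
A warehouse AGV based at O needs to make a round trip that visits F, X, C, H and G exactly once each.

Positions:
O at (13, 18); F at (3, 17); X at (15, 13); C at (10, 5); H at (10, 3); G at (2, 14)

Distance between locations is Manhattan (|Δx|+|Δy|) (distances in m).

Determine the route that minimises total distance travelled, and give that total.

O - F - X - C - H - G - O: 11+16+13+2+19+15 = 76
O - F - X - C - G - H - O: 11+16+13+17+19+18 = 94
O - F - X - H - C - G - O: 11+16+15+2+17+15 = 76
O - F - X - H - G - C - O: 11+16+15+19+17+16 = 94
O - F - X - G - C - H - O: 11+16+14+17+2+18 = 78
O - F - X - G - H - C - O: 11+16+14+19+2+16 = 78
O - F - C - X - H - G - O: 11+19+13+15+19+15 = 92
O - F - C - X - G - H - O: 11+19+13+14+19+18 = 94
O - F - C - H - X - G - O: 11+19+2+15+14+15 = 76
O - F - C - H - G - X - O: 11+19+2+19+14+7 = 72
O - F - C - G - X - H - O: 11+19+17+14+15+18 = 94
O - F - C - G - H - X - O: 11+19+17+19+15+7 = 88
O - F - H - X - C - G - O: 11+21+15+13+17+15 = 92
O - F - H - X - G - C - O: 11+21+15+14+17+16 = 94
… (46 more)
O - F - G - C - H - X - O: 11+4+17+2+15+7 = 56  ← best
The minimum is 56.
One optimal route: O → F → G → C → H → X → O (or its reverse).

Minimum total distance: 56 m.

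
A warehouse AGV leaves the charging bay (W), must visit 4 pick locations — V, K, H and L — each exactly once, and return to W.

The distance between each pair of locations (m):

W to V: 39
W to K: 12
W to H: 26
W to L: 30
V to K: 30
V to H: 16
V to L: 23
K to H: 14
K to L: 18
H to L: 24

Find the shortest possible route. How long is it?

W - V - K - H - L - W: 39+30+14+24+30 = 137
W - V - K - L - H - W: 39+30+18+24+26 = 137
W - V - H - K - L - W: 39+16+14+18+30 = 117
W - V - H - L - K - W: 39+16+24+18+12 = 109
W - V - L - K - H - W: 39+23+18+14+26 = 120
W - V - L - H - K - W: 39+23+24+14+12 = 112
W - K - V - H - L - W: 12+30+16+24+30 = 112
W - K - V - L - H - W: 12+30+23+24+26 = 115
W - K - H - V - L - W: 12+14+16+23+30 = 95
W - K - L - V - H - W: 12+18+23+16+26 = 95
W - H - V - K - L - W: 26+16+30+18+30 = 120
W - H - K - V - L - W: 26+14+30+23+30 = 123
The minimum is 95.
One optimal route: W → K → H → V → L → W (or its reverse).

95 m — the shortest possible round trip.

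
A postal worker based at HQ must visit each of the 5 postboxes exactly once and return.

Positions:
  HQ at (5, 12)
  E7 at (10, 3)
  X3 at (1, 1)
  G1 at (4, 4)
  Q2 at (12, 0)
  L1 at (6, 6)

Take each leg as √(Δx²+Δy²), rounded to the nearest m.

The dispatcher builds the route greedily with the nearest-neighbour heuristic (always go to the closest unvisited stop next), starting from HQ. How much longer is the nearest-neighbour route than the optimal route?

HQ: L1=6, G1=8, E7=10, X3=12, Q2=14 ⇒ L1
L1: G1=3, E7=5, X3=7, Q2=8 ⇒ G1
G1: X3=4, E7=6, Q2=9 ⇒ X3
X3: E7=9, Q2=11 ⇒ E7
E7: Q2=4 ⇒ Q2
NN route HQ → L1 → G1 → X3 → E7 → Q2 → HQ costs 40.
Optimal: HQ → E7 → Q2 → X3 → G1 → L1 → HQ costs 38 (by enumerating all 60 distinct tours).
Excess = 40 − 38 = 2.

The nearest-neighbour route is 2 m longer than optimal.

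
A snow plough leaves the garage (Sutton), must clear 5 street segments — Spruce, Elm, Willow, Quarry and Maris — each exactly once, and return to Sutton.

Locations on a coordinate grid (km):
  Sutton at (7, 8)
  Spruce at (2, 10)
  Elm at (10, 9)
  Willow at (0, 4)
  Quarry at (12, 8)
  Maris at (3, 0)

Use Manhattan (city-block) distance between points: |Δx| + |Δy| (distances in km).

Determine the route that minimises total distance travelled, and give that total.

Minimum total distance: 44 km.

There are 60 distinct closed tours to check (reversals are equivalent).
Sutton→Spruce→Elm→Willow→Quarry→Maris→Sutton: 7+9+15+16+17+12 = 76
Sutton→Spruce→Elm→Willow→Maris→Quarry→Sutton: 7+9+15+7+17+5 = 60
Sutton→Spruce→Elm→Quarry→Willow→Maris→Sutton: 7+9+3+16+7+12 = 54
Sutton→Spruce→Elm→Quarry→Maris→Willow→Sutton: 7+9+3+17+7+11 = 54
Sutton→Spruce→Elm→Maris→Willow→Quarry→Sutton: 7+9+16+7+16+5 = 60
Sutton→Spruce→Elm→Maris→Quarry→Willow→Sutton: 7+9+16+17+16+11 = 76
Sutton→Spruce→Willow→Elm→Quarry→Maris→Sutton: 7+8+15+3+17+12 = 62
Sutton→Spruce→Willow→Elm→Maris→Quarry→Sutton: 7+8+15+16+17+5 = 68
Sutton→Spruce→Willow→Quarry→Elm→Maris→Sutton: 7+8+16+3+16+12 = 62
Sutton→Spruce→Willow→Quarry→Maris→Elm→Sutton: 7+8+16+17+16+4 = 68
Sutton→Spruce→Willow→Maris→Elm→Quarry→Sutton: 7+8+7+16+3+5 = 46
Sutton→Spruce→Willow→Maris→Quarry→Elm→Sutton: 7+8+7+17+3+4 = 46
Sutton→Spruce→Quarry→Elm→Willow→Maris→Sutton: 7+12+3+15+7+12 = 56
Sutton→Spruce→Quarry→Elm→Maris→Willow→Sutton: 7+12+3+16+7+11 = 56
… (46 more)
Sutton→Quarry→Elm→Spruce→Willow→Maris→Sutton: 5+3+9+8+7+12 = 44  ← best
The minimum is 44.
One optimal route: Sutton → Quarry → Elm → Spruce → Willow → Maris → Sutton (or its reverse).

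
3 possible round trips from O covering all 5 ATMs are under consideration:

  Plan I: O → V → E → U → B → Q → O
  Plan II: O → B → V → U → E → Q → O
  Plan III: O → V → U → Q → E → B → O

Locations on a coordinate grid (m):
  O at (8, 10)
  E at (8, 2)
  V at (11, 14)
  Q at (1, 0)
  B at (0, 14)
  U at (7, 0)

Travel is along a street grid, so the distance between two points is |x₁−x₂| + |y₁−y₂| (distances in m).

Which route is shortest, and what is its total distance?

Plan I: 7 + 15 + 3 + 21 + 15 + 17 = 78
Plan II: 12 + 11 + 18 + 3 + 9 + 17 = 70
Plan III: 7 + 18 + 6 + 9 + 20 + 12 = 72

Shortest is Plan II, total 70 m.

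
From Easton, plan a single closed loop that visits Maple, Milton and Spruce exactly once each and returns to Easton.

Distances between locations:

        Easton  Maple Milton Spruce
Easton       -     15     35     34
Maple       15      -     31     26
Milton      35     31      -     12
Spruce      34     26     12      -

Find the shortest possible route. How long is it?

With 3 stops there are 3!/2 = 3 distinct round trips (a route and its reverse cost the same).
Easton-Maple-Milton-Spruce-Easton: 15+31+12+34 = 92
Easton-Maple-Spruce-Milton-Easton: 15+26+12+35 = 88
Easton-Milton-Maple-Spruce-Easton: 35+31+26+34 = 126
The minimum is 88.
One optimal route: Easton → Maple → Spruce → Milton → Easton (or its reverse).

Shortest round trip = 88.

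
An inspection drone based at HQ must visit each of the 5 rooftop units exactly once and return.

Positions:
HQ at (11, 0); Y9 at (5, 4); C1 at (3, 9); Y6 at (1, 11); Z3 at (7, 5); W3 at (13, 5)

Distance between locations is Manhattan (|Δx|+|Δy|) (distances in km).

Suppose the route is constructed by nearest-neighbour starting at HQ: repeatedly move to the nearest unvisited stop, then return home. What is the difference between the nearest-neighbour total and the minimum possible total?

HQ: W3=7, Z3=9, Y9=10, C1=17, Y6=21 ⇒ W3
W3: Z3=6, Y9=9, C1=14, Y6=18 ⇒ Z3
Z3: Y9=3, C1=8, Y6=12 ⇒ Y9
Y9: C1=7, Y6=11 ⇒ C1
C1: Y6=4 ⇒ Y6
NN route HQ → W3 → Z3 → Y9 → C1 → Y6 → HQ costs 48.
Optimal: HQ → Y9 → C1 → Y6 → Z3 → W3 → HQ costs 46 (by enumerating all 60 distinct tours).
Excess = 48 − 46 = 2.

2 km longer than the optimal tour.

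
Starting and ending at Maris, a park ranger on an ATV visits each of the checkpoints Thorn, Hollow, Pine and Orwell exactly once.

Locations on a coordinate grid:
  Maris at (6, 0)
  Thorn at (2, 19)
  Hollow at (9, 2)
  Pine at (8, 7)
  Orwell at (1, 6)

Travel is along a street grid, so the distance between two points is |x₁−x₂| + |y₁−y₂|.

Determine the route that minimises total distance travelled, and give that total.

There are 12 distinct closed tours to check (reversals are equivalent).
Maris-Thorn-Hollow-Pine-Orwell-Maris: 23+24+6+8+11 = 72
Maris-Thorn-Hollow-Orwell-Pine-Maris: 23+24+12+8+9 = 76
Maris-Thorn-Pine-Hollow-Orwell-Maris: 23+18+6+12+11 = 70
Maris-Thorn-Pine-Orwell-Hollow-Maris: 23+18+8+12+5 = 66
Maris-Thorn-Orwell-Hollow-Pine-Maris: 23+14+12+6+9 = 64
Maris-Thorn-Orwell-Pine-Hollow-Maris: 23+14+8+6+5 = 56
Maris-Hollow-Thorn-Pine-Orwell-Maris: 5+24+18+8+11 = 66
Maris-Hollow-Thorn-Orwell-Pine-Maris: 5+24+14+8+9 = 60
Maris-Hollow-Pine-Thorn-Orwell-Maris: 5+6+18+14+11 = 54
Maris-Hollow-Orwell-Thorn-Pine-Maris: 5+12+14+18+9 = 58
Maris-Pine-Thorn-Hollow-Orwell-Maris: 9+18+24+12+11 = 74
Maris-Pine-Hollow-Thorn-Orwell-Maris: 9+6+24+14+11 = 64
The minimum is 54.
One optimal route: Maris → Hollow → Pine → Thorn → Orwell → Maris (or its reverse).

Shortest round trip = 54.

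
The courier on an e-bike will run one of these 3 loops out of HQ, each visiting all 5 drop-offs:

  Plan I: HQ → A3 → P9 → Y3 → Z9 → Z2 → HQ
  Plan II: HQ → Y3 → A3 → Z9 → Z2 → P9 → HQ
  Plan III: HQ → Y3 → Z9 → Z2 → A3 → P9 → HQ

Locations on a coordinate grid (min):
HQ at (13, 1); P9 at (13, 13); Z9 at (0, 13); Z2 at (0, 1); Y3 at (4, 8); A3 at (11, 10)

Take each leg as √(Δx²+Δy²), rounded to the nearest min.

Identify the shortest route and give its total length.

Plan I: 9 + 4 + 10 + 6 + 12 + 13 = 54
Plan II: 11 + 7 + 11 + 12 + 18 + 12 = 71
Plan III: 11 + 6 + 12 + 14 + 4 + 12 = 59

54 min — Plan I is the shortest.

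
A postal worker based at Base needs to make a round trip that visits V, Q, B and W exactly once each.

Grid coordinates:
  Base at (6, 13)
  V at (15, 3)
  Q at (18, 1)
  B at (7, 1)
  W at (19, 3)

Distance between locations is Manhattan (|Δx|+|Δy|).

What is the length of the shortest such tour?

With 4 stops there are 4!/2 = 12 distinct round trips (a route and its reverse cost the same).
Base → V → Q → B → W → Base: 19+5+11+14+23 = 72
Base → V → Q → W → B → Base: 19+5+3+14+13 = 54
Base → V → B → Q → W → Base: 19+10+11+3+23 = 66
Base → V → B → W → Q → Base: 19+10+14+3+24 = 70
Base → V → W → Q → B → Base: 19+4+3+11+13 = 50
Base → V → W → B → Q → Base: 19+4+14+11+24 = 72
Base → Q → V → B → W → Base: 24+5+10+14+23 = 76
Base → Q → V → W → B → Base: 24+5+4+14+13 = 60
Base → Q → B → V → W → Base: 24+11+10+4+23 = 72
Base → Q → W → V → B → Base: 24+3+4+10+13 = 54
Base → B → V → Q → W → Base: 13+10+5+3+23 = 54
Base → B → Q → V → W → Base: 13+11+5+4+23 = 56
The minimum is 50.
One optimal route: Base → V → W → Q → B → Base (or its reverse).

Minimum total distance: 50.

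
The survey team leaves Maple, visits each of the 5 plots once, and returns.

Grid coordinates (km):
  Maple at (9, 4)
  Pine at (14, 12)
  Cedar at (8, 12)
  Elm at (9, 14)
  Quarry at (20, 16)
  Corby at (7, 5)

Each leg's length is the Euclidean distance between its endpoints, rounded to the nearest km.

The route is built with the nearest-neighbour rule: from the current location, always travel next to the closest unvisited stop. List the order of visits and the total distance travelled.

Nearest-neighbour total = 39 km; route Maple → Corby → Cedar → Elm → Pine → Quarry → Maple.

From Maple: distances to unvisited — Corby=2, Cedar=8, Pine=9, Elm=10, Quarry=16. Nearest is Corby (2).
From Corby: distances to unvisited — Cedar=7, Elm=9, Pine=10, Quarry=17. Nearest is Cedar (7).
From Cedar: distances to unvisited — Elm=2, Pine=6, Quarry=13. Nearest is Elm (2).
From Elm: distances to unvisited — Pine=5, Quarry=11. Nearest is Pine (5).
From Pine: distances to unvisited — Quarry=7. Nearest is Quarry (7).
Return Quarry→Maple: 16.
Total = 2 + 7 + 2 + 5 + 7 + 16 = 39.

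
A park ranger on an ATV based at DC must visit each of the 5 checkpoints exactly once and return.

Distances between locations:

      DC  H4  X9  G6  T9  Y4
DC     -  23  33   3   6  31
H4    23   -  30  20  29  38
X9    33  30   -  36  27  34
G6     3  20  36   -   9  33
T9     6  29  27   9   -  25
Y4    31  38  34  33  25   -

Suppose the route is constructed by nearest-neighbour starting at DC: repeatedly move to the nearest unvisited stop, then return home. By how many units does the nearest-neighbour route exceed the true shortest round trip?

The nearest-neighbour route is 6 longer than optimal.

From DC: G6=3, T9=6, H4=23, Y4=31, X9=33 → choose G6 (3).
From G6: T9=9, H4=20, Y4=33, X9=36 → choose T9 (9).
From T9: Y4=25, X9=27, H4=29 → choose Y4 (25).
From Y4: X9=34, H4=38 → choose X9 (34).
From X9: H4=30 → choose H4 (30).
NN route DC → G6 → T9 → Y4 → X9 → H4 → DC costs 124.
Optimal: DC → G6 → H4 → X9 → Y4 → T9 → DC costs 118 (by enumerating all 60 distinct tours).
Excess = 124 − 118 = 6.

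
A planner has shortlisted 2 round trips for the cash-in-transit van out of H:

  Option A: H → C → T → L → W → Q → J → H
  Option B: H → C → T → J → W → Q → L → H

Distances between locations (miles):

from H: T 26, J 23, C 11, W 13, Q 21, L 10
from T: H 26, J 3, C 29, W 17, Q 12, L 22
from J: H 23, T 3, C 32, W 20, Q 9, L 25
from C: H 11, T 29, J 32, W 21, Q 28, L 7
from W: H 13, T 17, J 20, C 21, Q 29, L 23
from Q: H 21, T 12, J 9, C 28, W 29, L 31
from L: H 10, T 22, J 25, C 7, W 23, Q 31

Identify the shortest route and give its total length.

Option A: 11 + 29 + 22 + 23 + 29 + 9 + 23 = 146
Option B: 11 + 29 + 3 + 20 + 29 + 31 + 10 = 133

Shortest is Option B, total 133 miles.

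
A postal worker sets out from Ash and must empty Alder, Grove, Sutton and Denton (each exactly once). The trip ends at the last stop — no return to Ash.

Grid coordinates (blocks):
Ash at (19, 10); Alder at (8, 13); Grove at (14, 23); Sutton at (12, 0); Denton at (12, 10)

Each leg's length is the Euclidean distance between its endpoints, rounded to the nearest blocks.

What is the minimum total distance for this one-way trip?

There are 4! = 24 possible orderings.
Ash→Alder→Grove→Sutton→Denton: 11+12+23+10 = 56
Ash→Alder→Grove→Denton→Sutton: 11+12+13+10 = 46
Ash→Alder→Sutton→Grove→Denton: 11+14+23+13 = 61
Ash→Alder→Sutton→Denton→Grove: 11+14+10+13 = 48
Ash→Alder→Denton→Grove→Sutton: 11+5+13+23 = 52
Ash→Alder→Denton→Sutton→Grove: 11+5+10+23 = 49
Ash→Grove→Alder→Sutton→Denton: 14+12+14+10 = 50
Ash→Grove→Alder→Denton→Sutton: 14+12+5+10 = 41
Ash→Grove→Sutton→Alder→Denton: 14+23+14+5 = 56
Ash→Grove→Sutton→Denton→Alder: 14+23+10+5 = 52
Ash→Grove→Denton→Alder→Sutton: 14+13+5+14 = 46
Ash→Grove→Denton→Sutton→Alder: 14+13+10+14 = 51
Ash→Sutton→Alder→Grove→Denton: 12+14+12+13 = 51
Ash→Sutton→Alder→Denton→Grove: 12+14+5+13 = 44
… (10 more)
Ash→Sutton→Denton→Alder→Grove: 12+10+5+12 = 39  ← best
The minimum is 39.
One shortest path: Ash → Sutton → Denton → Alder → Grove.

39 blocks — the minimum one-way total.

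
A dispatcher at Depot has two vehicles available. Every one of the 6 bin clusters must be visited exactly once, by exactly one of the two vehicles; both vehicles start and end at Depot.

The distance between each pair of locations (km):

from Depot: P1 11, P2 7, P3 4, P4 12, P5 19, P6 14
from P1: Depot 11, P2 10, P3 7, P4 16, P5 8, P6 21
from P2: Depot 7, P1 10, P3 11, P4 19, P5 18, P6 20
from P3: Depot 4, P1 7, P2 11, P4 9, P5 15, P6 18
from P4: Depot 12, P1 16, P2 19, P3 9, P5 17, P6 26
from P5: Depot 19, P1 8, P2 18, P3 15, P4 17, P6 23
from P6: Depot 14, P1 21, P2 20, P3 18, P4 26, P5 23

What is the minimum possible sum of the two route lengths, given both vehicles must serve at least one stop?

There are 2^5 − 1 = 31 ways to divide the 6 stops into two non-empty groups. For each, the best each vehicle can do is its own shortest tour through its group:
  {P1} + {P2, P3, P4, P5, P6}: 22 + 80 = 102
  {P2} + {P1, P3, P4, P5, P6}: 14 + 73 = 87
  {P1, P2} + {P3, P4, P5, P6}: 28 + 67 = 95
  {P3} + {P1, P2, P4, P5, P6}: 8 + 81 = 89
  {P1, P3} + {P2, P4, P5, P6}: 22 + 79 = 101
  {P2, P3} + {P1, P4, P5, P6}: 22 + 72 = 94
  … (31 splits in total)
  {P1, P2, P3, P4, P5} + {P6}: 55 + 28 = 83  ← best
Best: vehicle 1 Depot → P2 → P1 → P5 → P4 → P3 → Depot = 55; vehicle 2 Depot → P6 → Depot = 28; combined 83.

Minimum combined distance: 83 km.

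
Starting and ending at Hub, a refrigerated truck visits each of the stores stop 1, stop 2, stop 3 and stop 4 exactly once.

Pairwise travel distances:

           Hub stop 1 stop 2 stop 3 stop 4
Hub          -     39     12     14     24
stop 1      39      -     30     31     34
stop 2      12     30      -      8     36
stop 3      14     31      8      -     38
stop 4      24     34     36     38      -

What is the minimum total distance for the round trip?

109 — the shortest possible round trip.

With 4 stops there are 4!/2 = 12 distinct round trips (a route and its reverse cost the same).
Hub-stop 1-stop 2-stop 3-stop 4-Hub: 39+30+8+38+24 = 139
Hub-stop 1-stop 2-stop 4-stop 3-Hub: 39+30+36+38+14 = 157
Hub-stop 1-stop 3-stop 2-stop 4-Hub: 39+31+8+36+24 = 138
Hub-stop 1-stop 3-stop 4-stop 2-Hub: 39+31+38+36+12 = 156
Hub-stop 1-stop 4-stop 2-stop 3-Hub: 39+34+36+8+14 = 131
Hub-stop 1-stop 4-stop 3-stop 2-Hub: 39+34+38+8+12 = 131
Hub-stop 2-stop 1-stop 3-stop 4-Hub: 12+30+31+38+24 = 135
Hub-stop 2-stop 1-stop 4-stop 3-Hub: 12+30+34+38+14 = 128
Hub-stop 2-stop 3-stop 1-stop 4-Hub: 12+8+31+34+24 = 109
Hub-stop 2-stop 4-stop 1-stop 3-Hub: 12+36+34+31+14 = 127
Hub-stop 3-stop 1-stop 2-stop 4-Hub: 14+31+30+36+24 = 135
Hub-stop 3-stop 2-stop 1-stop 4-Hub: 14+8+30+34+24 = 110
The minimum is 109.
One optimal route: Hub → stop 2 → stop 3 → stop 1 → stop 4 → Hub (or its reverse).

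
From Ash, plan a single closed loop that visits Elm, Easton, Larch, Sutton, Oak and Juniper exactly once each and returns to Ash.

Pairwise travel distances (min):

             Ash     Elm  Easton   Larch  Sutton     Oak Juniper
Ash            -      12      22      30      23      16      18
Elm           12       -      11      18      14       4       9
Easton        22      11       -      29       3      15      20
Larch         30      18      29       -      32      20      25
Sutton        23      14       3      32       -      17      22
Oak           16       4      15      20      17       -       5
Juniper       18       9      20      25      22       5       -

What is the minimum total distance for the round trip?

98 min — the shortest possible round trip.

Ash - Elm - Easton - Larch - Sutton - Oak - Juniper - Ash: 12+11+29+32+17+5+18 = 124
Ash - Elm - Easton - Larch - Sutton - Juniper - Oak - Ash: 12+11+29+32+22+5+16 = 127
Ash - Elm - Easton - Larch - Oak - Sutton - Juniper - Ash: 12+11+29+20+17+22+18 = 129
Ash - Elm - Easton - Larch - Oak - Juniper - Sutton - Ash: 12+11+29+20+5+22+23 = 122
Ash - Elm - Easton - Larch - Juniper - Sutton - Oak - Ash: 12+11+29+25+22+17+16 = 132
Ash - Elm - Easton - Larch - Juniper - Oak - Sutton - Ash: 12+11+29+25+5+17+23 = 122
Ash - Elm - Easton - Sutton - Larch - Oak - Juniper - Ash: 12+11+3+32+20+5+18 = 101
Ash - Elm - Easton - Sutton - Larch - Juniper - Oak - Ash: 12+11+3+32+25+5+16 = 104
… (352 more)
Ash - Sutton - Easton - Elm - Larch - Oak - Juniper - Ash: 23+3+11+18+20+5+18 = 98  ← best
The minimum is 98.
One optimal route: Ash → Sutton → Easton → Elm → Larch → Oak → Juniper → Ash (or its reverse).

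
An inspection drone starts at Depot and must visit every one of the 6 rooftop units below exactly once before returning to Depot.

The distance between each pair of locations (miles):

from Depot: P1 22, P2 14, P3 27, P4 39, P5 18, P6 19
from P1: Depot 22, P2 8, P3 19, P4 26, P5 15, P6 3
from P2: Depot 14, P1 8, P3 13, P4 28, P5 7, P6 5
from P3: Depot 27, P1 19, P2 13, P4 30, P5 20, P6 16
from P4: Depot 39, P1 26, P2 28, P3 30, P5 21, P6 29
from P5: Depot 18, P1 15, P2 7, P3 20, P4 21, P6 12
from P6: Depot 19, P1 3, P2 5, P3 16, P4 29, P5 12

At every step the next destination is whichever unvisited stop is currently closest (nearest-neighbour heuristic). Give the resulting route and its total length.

126 miles along Depot → P2 → P6 → P1 → P5 → P3 → P4 → Depot.

Depot → [P2:14 / P5:18 / P6:19 / P1:22 / P3:27 / P4:39] → P2 (14)
P2 → [P6:5 / P5:7 / P1:8 / P3:13 / P4:28] → P6 (5)
P6 → [P1:3 / P5:12 / P3:16 / P4:29] → P1 (3)
P1 → [P5:15 / P3:19 / P4:26] → P5 (15)
P5 → [P3:20 / P4:21] → P3 (20)
P3 → [P4:30] → P4 (30)
Return P4→Depot: 39.
Total = 14 + 5 + 3 + 15 + 20 + 30 + 39 = 126.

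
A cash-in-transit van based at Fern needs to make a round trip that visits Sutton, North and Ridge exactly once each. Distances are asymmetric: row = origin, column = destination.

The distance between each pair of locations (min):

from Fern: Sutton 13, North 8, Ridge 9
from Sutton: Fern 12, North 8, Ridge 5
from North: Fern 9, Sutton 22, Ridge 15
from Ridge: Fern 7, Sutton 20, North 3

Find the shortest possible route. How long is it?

Shortest round trip = 30 min.

Fern → Sutton → North → Ridge → Fern: 13+8+15+7 = 43
Fern → Sutton → Ridge → North → Fern: 13+5+3+9 = 30
Fern → North → Sutton → Ridge → Fern: 8+22+5+7 = 42
Fern → North → Ridge → Sutton → Fern: 8+15+20+12 = 55
Fern → Ridge → Sutton → North → Fern: 9+20+8+9 = 46
Fern → Ridge → North → Sutton → Fern: 9+3+22+12 = 46
The minimum is 30.
One optimal route: Fern → Sutton → Ridge → North → Fern.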